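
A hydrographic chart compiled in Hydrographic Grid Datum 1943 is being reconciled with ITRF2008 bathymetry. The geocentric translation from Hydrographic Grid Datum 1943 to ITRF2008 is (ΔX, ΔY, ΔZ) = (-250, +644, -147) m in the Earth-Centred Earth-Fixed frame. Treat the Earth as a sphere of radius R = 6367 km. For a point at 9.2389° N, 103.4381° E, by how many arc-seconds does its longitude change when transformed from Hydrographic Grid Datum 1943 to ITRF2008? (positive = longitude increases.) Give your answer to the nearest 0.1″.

Δλ = 3.1″

sin φ = 0.160551, cos φ = 0.987027, sin λ = 0.972622, cos λ = -0.232395.
East component: ΔE = −sin λ·ΔX + cos λ·ΔY = −(0.972622)(-250) + (-0.232395)(644) = 93.49 m.
1° of latitude spans πR/180 = 111125 m; at latitude φ, 1° of longitude spans that × cos φ = 109683.5 m, so Δλ = 93.49 / 109683.5 × 3600 = 3.069″.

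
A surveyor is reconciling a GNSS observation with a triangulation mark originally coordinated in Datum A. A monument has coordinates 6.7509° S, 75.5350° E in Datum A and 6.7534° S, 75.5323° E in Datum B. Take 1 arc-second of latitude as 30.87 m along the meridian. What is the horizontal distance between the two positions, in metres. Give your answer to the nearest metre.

407 m

Δφ = -6.7534° − -6.7509° = -0.0025°; Δλ = 75.5323° − 75.5350° = -0.0027°.
1° of latitude = 3600 × 30.87 = 111132 m.
ΔN = Δφ × 111132 = -277.8 m; ΔE = Δλ × 111132 × cos(-6.7509°) = -0.0027 × 111132 × 0.993067 = -298.0 m.
Distance = √(ΔE² + ΔN²) = √((-298.0)² + (-277.8)²) = 407.4 m.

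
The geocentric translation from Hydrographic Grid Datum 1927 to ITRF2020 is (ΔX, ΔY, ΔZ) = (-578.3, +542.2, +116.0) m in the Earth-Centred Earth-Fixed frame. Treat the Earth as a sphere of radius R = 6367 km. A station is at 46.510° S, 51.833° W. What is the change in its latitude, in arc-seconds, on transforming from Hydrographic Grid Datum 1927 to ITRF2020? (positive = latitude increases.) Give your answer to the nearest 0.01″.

sin φ = -0.725495, cos φ = 0.688228, sin λ = -0.786213, cos λ = 0.617956.
North component: ΔN = −sin φ cos λ·ΔX − sin φ sin λ·ΔY + cos φ·ΔZ = −(-0.725495)(0.617956)(-578.3) − (-0.725495)(-0.786213)(542.2) + (0.688228)(116.0) = -488.70 m.
1° of latitude spans πR/180 = 111125 m, so Δφ = -488.70 / 111125 × 3600 = -15.832″.

Δφ = -15.83″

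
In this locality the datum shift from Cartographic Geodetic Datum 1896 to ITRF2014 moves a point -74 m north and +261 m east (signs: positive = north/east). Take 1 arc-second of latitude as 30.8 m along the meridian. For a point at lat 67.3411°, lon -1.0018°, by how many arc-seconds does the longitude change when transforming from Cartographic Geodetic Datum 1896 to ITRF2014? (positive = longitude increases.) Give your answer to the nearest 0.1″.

Δλ = 22.0″

At latitude 67.3411°, cos φ = 0.385244.
1″ of longitude at this latitude = 30.80 × cos φ = 11.8655 m, so Δλ = 261.0 / 11.8655 = 21.997″.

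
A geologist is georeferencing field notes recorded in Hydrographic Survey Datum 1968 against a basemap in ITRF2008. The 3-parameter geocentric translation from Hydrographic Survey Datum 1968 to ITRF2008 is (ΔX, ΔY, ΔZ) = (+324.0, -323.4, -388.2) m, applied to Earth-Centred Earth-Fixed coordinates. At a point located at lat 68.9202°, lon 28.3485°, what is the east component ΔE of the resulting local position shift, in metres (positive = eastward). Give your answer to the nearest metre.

ΔE = -438 m

The local east axis at (φ, λ) is (−sin λ, cos λ, 0), so ΔE = −sin(28.3485°)·324.0 + cos(28.3485°)·(-323.4) = -438.46 m.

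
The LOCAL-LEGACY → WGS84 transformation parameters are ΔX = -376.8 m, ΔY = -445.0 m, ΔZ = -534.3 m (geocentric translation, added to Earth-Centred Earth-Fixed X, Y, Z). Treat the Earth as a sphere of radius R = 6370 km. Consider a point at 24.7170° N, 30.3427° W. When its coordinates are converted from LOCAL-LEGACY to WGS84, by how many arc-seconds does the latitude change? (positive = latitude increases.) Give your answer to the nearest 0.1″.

Δφ = -14.4″

sin φ = 0.418137, cos φ = 0.908384, sin λ = -0.505171, cos λ = 0.863019.
North component: ΔN = −sin φ cos λ·ΔX − sin φ sin λ·ΔY + cos φ·ΔZ = −(0.418137)(0.863019)(-376.8) − (0.418137)(-0.505171)(-445.0) + (0.908384)(-534.3) = -443.38 m.
1° of latitude spans πR/180 = 111177 m, so Δφ = -443.38 / 111177 × 3600 = -14.357″.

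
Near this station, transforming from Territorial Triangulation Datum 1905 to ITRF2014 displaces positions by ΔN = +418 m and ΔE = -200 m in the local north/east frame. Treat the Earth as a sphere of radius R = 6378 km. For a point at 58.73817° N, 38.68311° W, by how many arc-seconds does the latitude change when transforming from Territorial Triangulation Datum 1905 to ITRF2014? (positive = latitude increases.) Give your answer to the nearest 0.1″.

Δφ = 13.5″

On a sphere of radius R, 1 rad of latitude = R, so Δφ = ΔN / R = 418.0 / 6378000 = 6.5538e-05 rad = 13.518″.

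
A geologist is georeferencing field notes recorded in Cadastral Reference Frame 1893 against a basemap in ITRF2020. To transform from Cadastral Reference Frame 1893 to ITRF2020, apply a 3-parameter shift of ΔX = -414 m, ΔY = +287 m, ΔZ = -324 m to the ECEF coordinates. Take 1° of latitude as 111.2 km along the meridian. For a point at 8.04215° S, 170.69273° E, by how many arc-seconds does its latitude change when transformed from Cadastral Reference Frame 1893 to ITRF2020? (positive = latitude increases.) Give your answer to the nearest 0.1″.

Δφ = -8.3″

sin φ = -0.139902, cos φ = 0.990165, sin λ = 0.161729, cos λ = -0.986835.
North component: ΔN = −sin φ cos λ·ΔX − sin φ sin λ·ΔY + cos φ·ΔZ = −(-0.139902)(-0.986835)(-414) − (-0.139902)(0.161729)(287) + (0.990165)(-324) = -257.16 m.
1° of latitude spans 111200 m, so Δφ = -257.16 / 111200 × 3600 = -8.325″.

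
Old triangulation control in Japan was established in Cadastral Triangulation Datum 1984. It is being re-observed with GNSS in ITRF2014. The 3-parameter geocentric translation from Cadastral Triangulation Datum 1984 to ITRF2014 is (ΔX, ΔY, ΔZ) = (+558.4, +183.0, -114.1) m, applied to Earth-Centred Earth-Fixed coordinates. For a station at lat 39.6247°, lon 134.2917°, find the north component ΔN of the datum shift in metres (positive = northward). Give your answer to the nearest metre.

At φ = 39.6247°, λ = 134.2917°: sin φ = 0.637756, cos φ = 0.770238, sin λ = 0.715794, cos λ = -0.698312.
ΔN = −sin φ cos λ·ΔX − sin φ sin λ·ΔY + cos φ·ΔZ = −(0.637756)(-0.698312)(558.4) − (0.637756)(0.715794)(183.0) + (0.770238)(-114.1) = 77.26 m.

ΔN = 77 m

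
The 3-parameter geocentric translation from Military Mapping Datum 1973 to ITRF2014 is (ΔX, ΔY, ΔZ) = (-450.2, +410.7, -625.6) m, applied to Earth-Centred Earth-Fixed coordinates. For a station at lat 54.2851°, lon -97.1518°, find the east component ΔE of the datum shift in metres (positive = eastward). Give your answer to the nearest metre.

ΔE = -498 m

The local east axis at (φ, λ) is (−sin λ, cos λ, 0), so ΔE = −sin(-97.1518°)·(-450.2) + cos(-97.1518°)·410.7 = -497.83 m.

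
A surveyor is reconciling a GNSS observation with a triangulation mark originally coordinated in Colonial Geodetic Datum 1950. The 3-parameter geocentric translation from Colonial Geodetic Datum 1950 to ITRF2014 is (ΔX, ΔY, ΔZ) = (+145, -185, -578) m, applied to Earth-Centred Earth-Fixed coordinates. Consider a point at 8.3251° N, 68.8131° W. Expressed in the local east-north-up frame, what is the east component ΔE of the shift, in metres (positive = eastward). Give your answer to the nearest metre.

ΔE = 68 m

At φ = 8.3251°, λ = -68.8131°: sin φ = 0.144790, cos φ = 0.989462, sin λ = -0.932406, cos λ = 0.361411.
ΔE = −sin λ·ΔX + cos λ·ΔY = −(-0.932406)·(145) + (0.361411)·(-185) = 68.34 m.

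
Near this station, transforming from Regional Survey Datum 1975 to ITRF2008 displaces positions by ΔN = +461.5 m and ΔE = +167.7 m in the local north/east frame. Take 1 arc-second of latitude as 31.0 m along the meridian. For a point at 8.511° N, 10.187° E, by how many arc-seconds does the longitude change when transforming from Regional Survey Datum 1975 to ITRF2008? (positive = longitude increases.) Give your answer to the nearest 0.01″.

At latitude 8.511°, cos φ = 0.988987.
1″ of longitude at this latitude = 31.00 × cos φ = 30.6586 m, so Δλ = 167.7 / 30.6586 = 5.470″.

Δλ = 5.47″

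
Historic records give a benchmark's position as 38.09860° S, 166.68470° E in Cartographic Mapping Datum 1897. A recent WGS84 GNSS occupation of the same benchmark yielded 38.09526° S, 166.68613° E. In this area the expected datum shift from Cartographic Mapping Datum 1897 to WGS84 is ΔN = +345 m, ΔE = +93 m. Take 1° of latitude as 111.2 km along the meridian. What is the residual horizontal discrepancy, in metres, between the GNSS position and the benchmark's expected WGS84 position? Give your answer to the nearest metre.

Observed coordinate differences: Δφ = +0.00334°, Δλ = +0.00143°.
Converting to metres (1° lat = 111200 m, cos φ = 0.786950): observed ΔN = 371.4 m, observed ΔE = 125.1 m.
Subtracting the expected shift leaves a residual of 371.4 − (345) = 26.4 m north and 125.1 − (93) = 32.1 m east.
Residual distance = √(26.4² + 32.1²) = 41.6 m.

42 m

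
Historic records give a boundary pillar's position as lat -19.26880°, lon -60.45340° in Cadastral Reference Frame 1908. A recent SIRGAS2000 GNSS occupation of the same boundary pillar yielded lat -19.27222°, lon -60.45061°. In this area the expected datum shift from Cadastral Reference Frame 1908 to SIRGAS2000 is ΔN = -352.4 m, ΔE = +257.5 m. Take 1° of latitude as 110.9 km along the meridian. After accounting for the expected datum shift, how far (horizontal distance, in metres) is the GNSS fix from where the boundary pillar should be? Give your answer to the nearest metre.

44 m

Observed coordinate differences: Δφ = -0.00342°, Δλ = +0.00279°.
Converting to metres (1° lat = 110900 m, cos φ = 0.943981): observed ΔN = -379.3 m, observed ΔE = 292.1 m.
Subtracting the expected shift leaves a residual of -379.3 − (-352.4) = -26.9 m north and 292.1 − (257.5) = 34.6 m east.
Residual distance = √((-26.9)² + 34.6²) = 43.8 m.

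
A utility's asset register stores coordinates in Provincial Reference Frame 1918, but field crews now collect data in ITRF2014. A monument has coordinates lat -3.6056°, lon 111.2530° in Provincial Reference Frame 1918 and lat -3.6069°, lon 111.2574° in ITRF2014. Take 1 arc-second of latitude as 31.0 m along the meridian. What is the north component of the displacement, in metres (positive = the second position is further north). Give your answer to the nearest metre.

Δφ = -3.6069° − -3.6056° = -0.0013°; Δλ = 111.2574° − 111.2530° = +0.0044°.
1° of latitude = 3600 × 31.00 = 111600 m.
ΔN = Δφ × 111600 = -145.1 m; ΔE = Δλ × 111600 × cos(-3.6056°) = +0.0044 × 111600 × 0.998021 = 490.1 m.

ΔN = -145 m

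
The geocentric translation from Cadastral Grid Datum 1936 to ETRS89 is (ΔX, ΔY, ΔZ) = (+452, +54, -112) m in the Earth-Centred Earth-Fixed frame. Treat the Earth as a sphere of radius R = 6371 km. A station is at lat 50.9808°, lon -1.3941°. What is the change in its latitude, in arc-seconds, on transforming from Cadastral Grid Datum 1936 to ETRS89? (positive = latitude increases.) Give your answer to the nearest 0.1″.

sin φ = 0.776935, cos φ = 0.629581, sin λ = -0.024329, cos λ = 0.999704.
North component: ΔN = −sin φ cos λ·ΔX − sin φ sin λ·ΔY + cos φ·ΔZ = −(0.776935)(0.999704)(452) − (0.776935)(-0.024329)(54) + (0.629581)(-112) = -420.56 m.
1° of latitude spans πR/180 = 111195 m, so Δφ = -420.56 / 111195 × 3600 = -13.616″.

Δφ = -13.6″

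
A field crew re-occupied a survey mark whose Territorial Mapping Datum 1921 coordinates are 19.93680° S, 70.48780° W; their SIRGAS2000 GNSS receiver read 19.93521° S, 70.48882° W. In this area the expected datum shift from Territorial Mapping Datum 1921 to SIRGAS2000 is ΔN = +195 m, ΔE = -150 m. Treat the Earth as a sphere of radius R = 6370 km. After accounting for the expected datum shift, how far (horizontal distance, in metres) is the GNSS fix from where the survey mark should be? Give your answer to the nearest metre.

Observed coordinate differences: Δφ = +0.00159°, Δλ = -0.00102°.
Converting to metres (1° lat = 111177 m, cos φ = 0.940069): observed ΔN = 176.8 m, observed ΔE = -106.6 m.
Subtracting the expected shift leaves a residual of 176.8 − (195) = -18.2 m north and -106.6 − (-150) = 43.4 m east.
Residual distance = √((-18.2)² + 43.4²) = 47.1 m.

47 m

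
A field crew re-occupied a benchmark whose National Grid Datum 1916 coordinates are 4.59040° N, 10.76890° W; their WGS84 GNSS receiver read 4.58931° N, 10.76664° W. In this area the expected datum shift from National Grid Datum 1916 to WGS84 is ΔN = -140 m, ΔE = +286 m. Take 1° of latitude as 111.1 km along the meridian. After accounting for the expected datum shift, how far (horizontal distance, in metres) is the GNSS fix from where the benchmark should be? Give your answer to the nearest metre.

40 m

Observed coordinate differences: Δφ = -0.00109°, Δλ = +0.00226°.
Converting to metres (1° lat = 111100 m, cos φ = 0.996792): observed ΔN = -121.1 m, observed ΔE = 250.3 m.
Subtracting the expected shift leaves a residual of -121.1 − (-140) = 18.9 m north and 250.3 − (286) = -35.7 m east.
Residual distance = √(18.9² + (-35.7)²) = 40.4 m.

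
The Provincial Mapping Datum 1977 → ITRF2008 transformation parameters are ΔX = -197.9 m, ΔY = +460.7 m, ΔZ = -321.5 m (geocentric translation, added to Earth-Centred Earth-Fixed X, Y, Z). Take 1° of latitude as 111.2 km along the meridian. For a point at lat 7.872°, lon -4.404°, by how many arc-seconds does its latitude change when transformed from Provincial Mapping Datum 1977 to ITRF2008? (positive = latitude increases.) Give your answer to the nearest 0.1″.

Δφ = -9.3″

sin φ = 0.136960, cos φ = 0.990577, sin λ = -0.076789, cos λ = 0.997047.
North component: ΔN = −sin φ cos λ·ΔX − sin φ sin λ·ΔY + cos φ·ΔZ = −(0.136960)(0.997047)(-197.9) − (0.136960)(-0.076789)(460.7) + (0.990577)(-321.5) = -286.60 m.
1° of latitude spans 111200 m, so Δφ = -286.60 / 111200 × 3600 = -9.278″.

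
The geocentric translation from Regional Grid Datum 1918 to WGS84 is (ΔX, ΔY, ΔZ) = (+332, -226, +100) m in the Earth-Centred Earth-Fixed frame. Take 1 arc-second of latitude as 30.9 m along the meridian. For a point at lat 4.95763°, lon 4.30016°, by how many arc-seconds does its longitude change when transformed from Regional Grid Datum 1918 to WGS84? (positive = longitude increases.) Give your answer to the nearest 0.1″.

Δλ = -8.1″

sin φ = 0.086419, cos φ = 0.996259, sin λ = 0.074982, cos λ = 0.997185.
East component: ΔE = −sin λ·ΔX + cos λ·ΔY = −(0.074982)(332) + (0.997185)(-226) = -250.26 m.
1° of latitude spans 3600 × 30.90 = 111240 m; at latitude φ, 1° of longitude spans that × cos φ = 110823.8 m, so Δλ = -250.26 / 110823.8 × 3600 = -8.129″.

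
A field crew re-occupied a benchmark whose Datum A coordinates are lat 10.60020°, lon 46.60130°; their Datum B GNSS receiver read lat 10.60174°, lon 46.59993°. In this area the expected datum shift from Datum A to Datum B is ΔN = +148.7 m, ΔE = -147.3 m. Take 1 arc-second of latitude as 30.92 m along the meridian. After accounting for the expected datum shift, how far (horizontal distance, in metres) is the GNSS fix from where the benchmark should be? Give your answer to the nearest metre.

Observed coordinate differences: Δφ = +0.00154°, Δλ = -0.00137°.
Converting to metres (1° lat = 111312 m, cos φ = 0.982935): observed ΔN = 171.4 m, observed ΔE = -149.9 m.
Subtracting the expected shift leaves a residual of 171.4 − (148.7) = 22.7 m north and -149.9 − (-147.3) = -2.6 m east.
Residual distance = √(22.7² + (-2.6)²) = 22.9 m.

23 m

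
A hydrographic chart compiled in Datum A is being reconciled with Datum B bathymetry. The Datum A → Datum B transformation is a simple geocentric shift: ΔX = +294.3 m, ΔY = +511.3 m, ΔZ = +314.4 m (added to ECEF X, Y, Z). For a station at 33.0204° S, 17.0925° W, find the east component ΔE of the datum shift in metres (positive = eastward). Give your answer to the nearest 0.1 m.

ΔE = 575.2 m

The local east axis at (φ, λ) is (−sin λ, cos λ, 0), so ΔE = −sin(-17.0925°)·294.3 + cos(-17.0925°)·511.3 = 575.22 m.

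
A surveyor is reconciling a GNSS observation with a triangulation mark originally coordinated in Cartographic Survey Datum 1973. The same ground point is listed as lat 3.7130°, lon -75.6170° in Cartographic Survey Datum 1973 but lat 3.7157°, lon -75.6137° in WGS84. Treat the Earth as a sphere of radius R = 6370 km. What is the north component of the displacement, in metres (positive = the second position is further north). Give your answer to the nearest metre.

Δφ = 3.7157° − 3.7130° = +0.0027°; Δλ = -75.6137° − -75.6170° = +0.0033°.
1° along a meridian = πR/180 = 111177 m.
ΔN = Δφ × 111177 = 300.2 m; ΔE = Δλ × 111177 × cos(3.7130°) = +0.0033 × 111177 × 0.997901 = 366.1 m.

ΔN = 300 m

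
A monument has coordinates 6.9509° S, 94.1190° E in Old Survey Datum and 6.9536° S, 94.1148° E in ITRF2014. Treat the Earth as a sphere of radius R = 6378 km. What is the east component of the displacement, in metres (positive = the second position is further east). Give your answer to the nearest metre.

ΔE = -464 m

Δφ = -6.9536° − -6.9509° = -0.0027°; Δλ = 94.1148° − 94.1190° = -0.0042°.
1° along a meridian = πR/180 = 111317 m.
ΔN = Δφ × 111317 = -300.6 m; ΔE = Δλ × 111317 × cos(-6.9509°) = -0.0042 × 111317 × 0.992650 = -464.1 m.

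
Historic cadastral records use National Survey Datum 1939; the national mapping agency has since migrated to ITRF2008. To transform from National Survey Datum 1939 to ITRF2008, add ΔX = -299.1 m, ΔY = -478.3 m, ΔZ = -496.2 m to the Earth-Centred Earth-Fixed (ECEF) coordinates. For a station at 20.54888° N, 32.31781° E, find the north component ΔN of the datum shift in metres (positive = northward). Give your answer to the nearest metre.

At φ = 20.54888°, λ = 32.31781°: sin φ = 0.351006, cos φ = 0.936373, sin λ = 0.534615, cos λ = 0.845096.
ΔN = −sin φ cos λ·ΔX − sin φ sin λ·ΔY + cos φ·ΔZ = −(0.351006)(0.845096)(-299.1) − (0.351006)(0.534615)(-478.3) + (0.936373)(-496.2) = -286.15 m.

ΔN = -286 m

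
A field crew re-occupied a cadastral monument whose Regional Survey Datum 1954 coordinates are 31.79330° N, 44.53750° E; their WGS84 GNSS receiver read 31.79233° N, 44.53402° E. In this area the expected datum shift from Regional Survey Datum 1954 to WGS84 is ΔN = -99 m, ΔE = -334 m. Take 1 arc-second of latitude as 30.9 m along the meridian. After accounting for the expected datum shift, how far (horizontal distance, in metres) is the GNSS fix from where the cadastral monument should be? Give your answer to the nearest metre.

Observed coordinate differences: Δφ = -0.00097°, Δλ = -0.00348°.
Converting to metres (1° lat = 111240 m, cos φ = 0.849954): observed ΔN = -107.9 m, observed ΔE = -329.0 m.
Subtracting the expected shift leaves a residual of -107.9 − (-99) = -8.9 m north and -329.0 − (-334) = 5.0 m east.
Residual distance = √((-8.9)² + 5.0²) = 10.2 m.

10 m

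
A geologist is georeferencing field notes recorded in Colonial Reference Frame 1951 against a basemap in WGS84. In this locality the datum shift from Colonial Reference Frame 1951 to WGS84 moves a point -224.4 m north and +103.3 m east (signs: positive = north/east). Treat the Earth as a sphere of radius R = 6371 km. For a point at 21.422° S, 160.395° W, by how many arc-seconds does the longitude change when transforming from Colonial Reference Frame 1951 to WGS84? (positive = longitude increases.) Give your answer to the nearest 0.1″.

Δλ = 3.6″

At latitude -21.422°, cos φ = 0.930916.
One radian of longitude at latitude φ spans R cos φ, so Δλ = ΔE / (R cos φ) = 103.3 / (6371000 × 0.930916) = 1.7417e-05 rad = 3.593″.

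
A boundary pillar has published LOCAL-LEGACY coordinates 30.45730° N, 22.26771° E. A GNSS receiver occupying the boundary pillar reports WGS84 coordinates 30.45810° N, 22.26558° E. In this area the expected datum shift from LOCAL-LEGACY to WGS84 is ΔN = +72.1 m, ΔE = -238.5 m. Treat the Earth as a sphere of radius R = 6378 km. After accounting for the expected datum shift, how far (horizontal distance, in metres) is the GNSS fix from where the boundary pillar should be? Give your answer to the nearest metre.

Observed coordinate differences: Δφ = +0.00080°, Δλ = -0.00213°.
Converting to metres (1° lat = 111317 m, cos φ = 0.862007): observed ΔN = 89.1 m, observed ΔE = -204.4 m.
Subtracting the expected shift leaves a residual of 89.1 − (72.1) = 17.0 m north and -204.4 − (-238.5) = 34.1 m east.
Residual distance = √(17.0² + 34.1²) = 38.1 m.

38 m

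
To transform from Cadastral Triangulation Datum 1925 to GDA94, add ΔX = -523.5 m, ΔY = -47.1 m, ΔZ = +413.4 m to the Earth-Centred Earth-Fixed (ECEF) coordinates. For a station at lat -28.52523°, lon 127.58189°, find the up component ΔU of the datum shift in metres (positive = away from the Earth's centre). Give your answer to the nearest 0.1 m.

The local up (radial) axis is (cos φ cos λ, cos φ sin λ, sin φ), giving ΔU = 280.522 − 32.795 − 197.417 = 50.31 m.

ΔU = 50.3 m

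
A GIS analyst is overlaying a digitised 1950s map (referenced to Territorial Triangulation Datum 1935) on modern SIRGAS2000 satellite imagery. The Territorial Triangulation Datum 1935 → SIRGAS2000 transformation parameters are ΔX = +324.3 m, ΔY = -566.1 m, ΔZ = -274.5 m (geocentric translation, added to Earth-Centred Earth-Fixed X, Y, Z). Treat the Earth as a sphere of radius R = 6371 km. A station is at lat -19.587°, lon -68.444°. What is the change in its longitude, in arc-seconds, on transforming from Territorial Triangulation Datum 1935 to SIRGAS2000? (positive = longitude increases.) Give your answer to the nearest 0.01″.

sin φ = -0.335238, cos φ = 0.942134, sin λ = -0.930059, cos λ = 0.367410.
East component: ΔE = −sin λ·ΔX + cos λ·ΔY = −(-0.930059)(324.3) + (0.367410)(-566.1) = 93.63 m.
1° of latitude spans πR/180 = 111195 m; at latitude φ, 1° of longitude spans that × cos φ = 104760.5 m, so Δλ = 93.63 / 104760.5 × 3600 = 3.217″.

Δλ = 3.22″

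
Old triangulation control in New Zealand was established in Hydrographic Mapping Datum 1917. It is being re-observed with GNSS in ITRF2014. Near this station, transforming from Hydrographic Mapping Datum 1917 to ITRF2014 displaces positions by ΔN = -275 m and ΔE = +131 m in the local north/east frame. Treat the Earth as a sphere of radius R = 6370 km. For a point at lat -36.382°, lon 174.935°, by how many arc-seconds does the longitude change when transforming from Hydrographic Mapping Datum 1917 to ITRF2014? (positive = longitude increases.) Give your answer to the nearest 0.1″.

At latitude -36.382°, cos φ = 0.805080.
One radian of longitude at latitude φ spans R cos φ, so Δλ = ΔE / (R cos φ) = 131.0 / (6370000 × 0.805080) = 2.5544e-05 rad = 5.269″.

Δλ = 5.3″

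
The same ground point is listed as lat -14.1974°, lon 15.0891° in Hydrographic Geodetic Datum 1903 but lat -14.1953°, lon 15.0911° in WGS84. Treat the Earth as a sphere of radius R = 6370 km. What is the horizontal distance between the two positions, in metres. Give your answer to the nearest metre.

318 m

Δφ = -14.1953° − -14.1974° = +0.0021°; Δλ = 15.0911° − 15.0891° = +0.0020°.
1° along a meridian = πR/180 = 111177 m.
ΔN = Δφ × 111177 = 233.5 m; ΔE = Δλ × 111177 × cos(-14.1974°) = +0.0020 × 111177 × 0.969456 = 215.6 m.
Distance = √(ΔE² + ΔN²) = √(215.6² + 233.5²) = 317.8 m.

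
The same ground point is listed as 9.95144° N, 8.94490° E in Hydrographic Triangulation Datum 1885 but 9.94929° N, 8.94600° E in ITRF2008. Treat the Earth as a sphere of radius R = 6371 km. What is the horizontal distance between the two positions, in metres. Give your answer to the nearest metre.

Δφ = 9.94929° − 9.95144° = -0.00215°; Δλ = 8.94600° − 8.94490° = +0.00110°.
1° along a meridian = πR/180 = 111195 m.
ΔN = Δφ × 111195 = -239.1 m; ΔE = Δλ × 111195 × cos(9.95144°) = +0.00110 × 111195 × 0.984955 = 120.5 m.
Distance = √(ΔE² + ΔN²) = √(120.5² + (-239.1)²) = 267.7 m.

268 m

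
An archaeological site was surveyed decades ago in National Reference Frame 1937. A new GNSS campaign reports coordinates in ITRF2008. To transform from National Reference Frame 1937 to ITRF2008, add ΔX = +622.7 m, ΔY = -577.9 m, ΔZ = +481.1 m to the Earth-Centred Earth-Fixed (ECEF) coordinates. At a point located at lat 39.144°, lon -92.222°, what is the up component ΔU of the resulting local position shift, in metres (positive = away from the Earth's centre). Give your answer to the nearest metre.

At φ = 39.144°, λ = -92.222°: sin φ = 0.631272, cos φ = 0.775562, sin λ = -0.999248, cos λ = -0.038771.
ΔU = cos φ cos λ·ΔX + cos φ sin λ·ΔY + sin φ·ΔZ = (0.775562)(-0.038771)(622.7) + (0.775562)(-0.999248)(-577.9) + (0.631272)(481.1) = 732.84 m.

ΔU = 733 m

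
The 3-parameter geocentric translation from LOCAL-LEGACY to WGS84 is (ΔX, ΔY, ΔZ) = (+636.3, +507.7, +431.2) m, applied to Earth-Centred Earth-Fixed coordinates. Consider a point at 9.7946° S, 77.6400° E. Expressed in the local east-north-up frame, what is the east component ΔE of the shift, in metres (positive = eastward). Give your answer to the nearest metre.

At φ = -9.7946°, λ = 77.6400°: sin φ = -0.170117, cos φ = 0.985424, sin λ = 0.976822, cos λ = 0.214053.
ΔE = −sin λ·ΔX + cos λ·ΔY = −(0.976822)·(636.3) + (0.214053)·(507.7) = -512.88 m.

ΔE = -513 m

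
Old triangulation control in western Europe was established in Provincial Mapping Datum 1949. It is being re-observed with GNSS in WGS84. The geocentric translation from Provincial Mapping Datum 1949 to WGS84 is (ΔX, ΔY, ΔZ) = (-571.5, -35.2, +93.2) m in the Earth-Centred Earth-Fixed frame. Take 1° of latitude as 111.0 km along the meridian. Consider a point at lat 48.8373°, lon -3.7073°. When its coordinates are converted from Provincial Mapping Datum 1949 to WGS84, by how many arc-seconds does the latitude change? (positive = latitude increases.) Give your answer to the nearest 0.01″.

Δφ = 15.86″

sin φ = 0.752844, cos φ = 0.658199, sin λ = -0.064659, cos λ = 0.997907.
North component: ΔN = −sin φ cos λ·ΔX − sin φ sin λ·ΔY + cos φ·ΔZ = −(0.752844)(0.997907)(-571.5) − (0.752844)(-0.064659)(-35.2) + (0.658199)(93.2) = 488.98 m.
1° of latitude spans 111000 m, so Δφ = 488.98 / 111000 × 3600 = 15.859″.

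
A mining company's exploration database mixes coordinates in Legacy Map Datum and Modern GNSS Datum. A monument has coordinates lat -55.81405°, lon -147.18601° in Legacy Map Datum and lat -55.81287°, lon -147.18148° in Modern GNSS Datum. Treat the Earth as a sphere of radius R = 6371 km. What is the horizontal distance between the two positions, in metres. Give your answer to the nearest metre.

Δφ = -55.81287° − -55.81405° = +0.00118°; Δλ = -147.18148° − -147.18601° = +0.00453°.
1° along a meridian = πR/180 = 111195 m.
ΔN = Δφ × 111195 = 131.2 m; ΔE = Δλ × 111195 × cos(-55.81405°) = +0.00453 × 111195 × 0.561881 = 283.0 m.
Distance = √(ΔE² + ΔN²) = √(283.0² + 131.2²) = 312.0 m.

312 m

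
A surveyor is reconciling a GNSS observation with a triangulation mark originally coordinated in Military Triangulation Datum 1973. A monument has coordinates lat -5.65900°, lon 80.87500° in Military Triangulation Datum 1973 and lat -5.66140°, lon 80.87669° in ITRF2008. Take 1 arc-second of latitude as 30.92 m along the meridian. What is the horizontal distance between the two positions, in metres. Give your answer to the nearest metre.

Δφ = -5.66140° − -5.65900° = -0.00240°; Δλ = 80.87669° − 80.87500° = +0.00169°.
1° of latitude = 3600 × 30.92 = 111312 m.
ΔN = Δφ × 111312 = -267.1 m; ΔE = Δλ × 111312 × cos(-5.65900°) = +0.00169 × 111312 × 0.995126 = 187.2 m.
Distance = √(ΔE² + ΔN²) = √(187.2² + (-267.1)²) = 326.2 m.

326 m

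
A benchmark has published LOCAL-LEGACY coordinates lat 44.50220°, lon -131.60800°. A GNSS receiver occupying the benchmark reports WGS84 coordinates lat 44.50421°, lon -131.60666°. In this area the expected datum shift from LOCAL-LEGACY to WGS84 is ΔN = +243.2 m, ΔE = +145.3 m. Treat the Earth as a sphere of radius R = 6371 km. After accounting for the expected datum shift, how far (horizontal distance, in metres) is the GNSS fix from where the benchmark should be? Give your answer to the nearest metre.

Observed coordinate differences: Δφ = +0.00201°, Δλ = +0.00134°.
Converting to metres (1° lat = 111195 m, cos φ = 0.713224): observed ΔN = 223.5 m, observed ΔE = 106.3 m.
Subtracting the expected shift leaves a residual of 223.5 − (243.2) = -19.7 m north and 106.3 − (145.3) = -39.0 m east.
Residual distance = √((-19.7)² + (-39.0)²) = 43.7 m.

44 m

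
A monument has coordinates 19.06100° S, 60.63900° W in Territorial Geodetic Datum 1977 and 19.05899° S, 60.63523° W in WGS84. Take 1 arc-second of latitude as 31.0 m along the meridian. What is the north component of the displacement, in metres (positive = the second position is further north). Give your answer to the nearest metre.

Δφ = -19.05899° − -19.06100° = +0.00201°; Δλ = -60.63523° − -60.63900° = +0.00377°.
1° of latitude = 3600 × 31.00 = 111600 m.
ΔN = Δφ × 111600 = 224.3 m; ΔE = Δλ × 111600 × cos(-19.06100°) = +0.00377 × 111600 × 0.945171 = 397.7 m.

ΔN = 224 m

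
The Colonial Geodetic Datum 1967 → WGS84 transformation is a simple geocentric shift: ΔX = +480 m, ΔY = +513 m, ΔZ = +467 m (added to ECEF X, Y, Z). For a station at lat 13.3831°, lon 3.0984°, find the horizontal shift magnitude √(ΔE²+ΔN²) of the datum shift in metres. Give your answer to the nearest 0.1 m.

At φ = 13.3831°, λ = 3.0984°: sin φ = 0.231461, cos φ = 0.972844, sin λ = 0.054051, cos λ = 0.998538.
ΔE = −sin λ·ΔX + cos λ·ΔY = −(0.054051)·(480) + (0.998538)·(513) = 486.31 m.
ΔN = −sin φ cos λ·ΔX − sin φ sin λ·ΔY + cos φ·ΔZ = −(0.231461)(0.998538)(480) − (0.231461)(0.054051)(513) + (0.972844)(467) = 336.96 m.
Horizontal magnitude = √(ΔE² + ΔN²) = √(486.31² + 336.96²) = 591.64 m.

591.6 m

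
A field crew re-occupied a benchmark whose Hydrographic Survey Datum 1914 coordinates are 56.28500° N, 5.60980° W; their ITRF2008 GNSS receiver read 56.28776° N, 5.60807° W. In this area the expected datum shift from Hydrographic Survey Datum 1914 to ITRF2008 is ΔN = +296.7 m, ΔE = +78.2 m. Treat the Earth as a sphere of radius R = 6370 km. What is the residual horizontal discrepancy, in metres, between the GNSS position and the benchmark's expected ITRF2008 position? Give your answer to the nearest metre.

30 m

Observed coordinate differences: Δφ = +0.00276°, Δλ = +0.00173°.
Converting to metres (1° lat = 111177 m, cos φ = 0.555062): observed ΔN = 306.8 m, observed ΔE = 106.8 m.
Subtracting the expected shift leaves a residual of 306.8 − (296.7) = 10.1 m north and 106.8 − (78.2) = 28.6 m east.
Residual distance = √(10.1² + 28.6²) = 30.3 m.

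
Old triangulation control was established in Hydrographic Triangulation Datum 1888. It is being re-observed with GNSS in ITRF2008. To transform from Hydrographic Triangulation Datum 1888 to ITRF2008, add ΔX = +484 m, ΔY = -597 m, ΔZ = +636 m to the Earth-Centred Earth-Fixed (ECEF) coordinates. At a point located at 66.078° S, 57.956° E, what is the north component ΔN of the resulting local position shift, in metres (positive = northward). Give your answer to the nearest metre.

ΔN = 30 m

The local north axis is (−sin φ cos λ, −sin φ sin λ, cos φ), giving ΔN = 234.737 − 462.572 + 257.893 = 30.06 m.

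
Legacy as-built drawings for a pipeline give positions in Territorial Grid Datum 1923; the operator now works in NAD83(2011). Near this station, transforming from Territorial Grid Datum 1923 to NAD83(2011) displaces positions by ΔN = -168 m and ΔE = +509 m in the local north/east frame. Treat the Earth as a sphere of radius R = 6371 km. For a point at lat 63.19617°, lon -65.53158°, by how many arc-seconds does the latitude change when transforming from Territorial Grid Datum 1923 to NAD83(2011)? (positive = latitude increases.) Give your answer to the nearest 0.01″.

Δφ = -5.44″

On a sphere of radius R, 1 rad of latitude = R, so Δφ = ΔN / R = -168.0 / 6371000 = -2.6369e-05 rad = -5.439″.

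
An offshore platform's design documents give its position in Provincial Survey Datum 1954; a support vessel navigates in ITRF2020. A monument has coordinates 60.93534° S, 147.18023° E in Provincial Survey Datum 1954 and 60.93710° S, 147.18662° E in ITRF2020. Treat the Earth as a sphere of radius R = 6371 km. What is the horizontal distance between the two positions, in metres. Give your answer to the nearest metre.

Δφ = -60.93710° − -60.93534° = -0.00176°; Δλ = 147.18662° − 147.18023° = +0.00639°.
1° along a meridian = πR/180 = 111195 m.
ΔN = Δφ × 111195 = -195.7 m; ΔE = Δλ × 111195 × cos(-60.93534°) = +0.00639 × 111195 × 0.485796 = 345.2 m.
Distance = √(ΔE² + ΔN²) = √(345.2² + (-195.7)²) = 396.8 m.

397 m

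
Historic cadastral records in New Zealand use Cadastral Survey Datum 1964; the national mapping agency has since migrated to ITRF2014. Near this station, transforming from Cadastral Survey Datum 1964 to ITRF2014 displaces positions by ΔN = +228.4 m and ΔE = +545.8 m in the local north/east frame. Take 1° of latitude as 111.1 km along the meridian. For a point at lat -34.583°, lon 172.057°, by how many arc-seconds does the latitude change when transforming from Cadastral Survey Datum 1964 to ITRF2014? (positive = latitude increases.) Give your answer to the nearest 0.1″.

Δφ = 7.4″

1° of latitude = 111.1 km, so Δφ = 228.4 / 111100 = 0.0020558° = 7.401″.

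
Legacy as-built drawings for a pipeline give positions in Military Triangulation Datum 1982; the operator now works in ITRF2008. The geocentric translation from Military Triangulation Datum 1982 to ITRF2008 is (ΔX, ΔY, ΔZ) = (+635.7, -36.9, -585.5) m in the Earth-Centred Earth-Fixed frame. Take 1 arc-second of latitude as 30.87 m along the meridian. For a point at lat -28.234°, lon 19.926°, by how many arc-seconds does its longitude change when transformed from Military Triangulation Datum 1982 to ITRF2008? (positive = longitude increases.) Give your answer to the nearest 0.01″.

Δλ = -9.24″

sin φ = -0.473074, cos φ = 0.881023, sin λ = 0.340806, cos λ = 0.940134.
East component: ΔE = −sin λ·ΔX + cos λ·ΔY = −(0.340806)(635.7) + (0.940134)(-36.9) = -251.34 m.
1° of latitude spans 3600 × 30.87 = 111132 m; at latitude φ, 1° of longitude spans that × cos φ = 97909.8 m, so Δλ = -251.34 / 97909.8 × 3600 = -9.241″.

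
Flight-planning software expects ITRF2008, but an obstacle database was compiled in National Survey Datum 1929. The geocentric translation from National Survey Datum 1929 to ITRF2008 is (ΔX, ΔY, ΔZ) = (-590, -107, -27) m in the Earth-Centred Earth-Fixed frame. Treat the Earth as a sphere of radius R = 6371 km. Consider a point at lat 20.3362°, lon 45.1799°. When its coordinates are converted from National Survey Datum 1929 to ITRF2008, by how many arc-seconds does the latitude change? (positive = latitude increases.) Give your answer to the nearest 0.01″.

Δφ = 4.71″

sin φ = 0.347528, cos φ = 0.937670, sin λ = 0.709323, cos λ = 0.704883.
North component: ΔN = −sin φ cos λ·ΔX − sin φ sin λ·ΔY + cos φ·ΔZ = −(0.347528)(0.704883)(-590) − (0.347528)(0.709323)(-107) + (0.937670)(-27) = 145.59 m.
1° of latitude spans πR/180 = 111195 m, so Δφ = 145.59 / 111195 × 3600 = 4.714″.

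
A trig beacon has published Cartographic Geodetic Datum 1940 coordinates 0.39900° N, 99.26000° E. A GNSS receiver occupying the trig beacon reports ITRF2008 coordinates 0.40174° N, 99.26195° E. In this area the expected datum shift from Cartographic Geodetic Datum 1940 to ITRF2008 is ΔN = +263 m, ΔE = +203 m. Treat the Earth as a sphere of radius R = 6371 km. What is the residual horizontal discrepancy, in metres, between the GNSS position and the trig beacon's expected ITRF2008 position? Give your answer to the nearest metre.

44 m

Observed coordinate differences: Δφ = +0.00274°, Δλ = +0.00195°.
Converting to metres (1° lat = 111195 m, cos φ = 0.999976): observed ΔN = 304.7 m, observed ΔE = 216.8 m.
Subtracting the expected shift leaves a residual of 304.7 − (263) = 41.7 m north and 216.8 − (203) = 13.8 m east.
Residual distance = √(41.7² + 13.8²) = 43.9 m.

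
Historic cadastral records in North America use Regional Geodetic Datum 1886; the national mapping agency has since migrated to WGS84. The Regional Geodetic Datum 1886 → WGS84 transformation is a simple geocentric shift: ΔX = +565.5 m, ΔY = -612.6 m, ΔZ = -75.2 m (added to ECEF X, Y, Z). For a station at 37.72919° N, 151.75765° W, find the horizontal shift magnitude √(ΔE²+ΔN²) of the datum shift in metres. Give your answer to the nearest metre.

At φ = 37.72919°, λ = -151.75765°: sin φ = 0.611930, cos φ = 0.790912, sin λ = -0.473202, cos λ = -0.880954.
ΔE = −sin λ·ΔX + cos λ·ΔY = −(-0.473202)·(565.5) + (-0.880954)·(-612.6) = 807.27 m.
ΔN = −sin φ cos λ·ΔX − sin φ sin λ·ΔY + cos φ·ΔZ = −(0.611930)(-0.880954)(565.5) − (0.611930)(-0.473202)(-612.6) + (0.790912)(-75.2) = 67.99 m.
Horizontal magnitude = √(ΔE² + ΔN²) = √(807.27² + 67.99²) = 810.13 m.

810 m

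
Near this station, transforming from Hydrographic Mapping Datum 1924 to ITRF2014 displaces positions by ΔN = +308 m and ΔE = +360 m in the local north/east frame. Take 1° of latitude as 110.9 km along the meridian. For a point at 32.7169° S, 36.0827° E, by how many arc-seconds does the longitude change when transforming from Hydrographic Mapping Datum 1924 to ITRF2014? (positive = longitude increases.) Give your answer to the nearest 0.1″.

Δλ = 13.9″

At latitude -32.7169°, cos φ = 0.841351.
1° of longitude at this latitude = 110.9 × cos φ = 93.31 km, so Δλ = 360.0 / 93305.9 = 0.0038583° = 13.890″.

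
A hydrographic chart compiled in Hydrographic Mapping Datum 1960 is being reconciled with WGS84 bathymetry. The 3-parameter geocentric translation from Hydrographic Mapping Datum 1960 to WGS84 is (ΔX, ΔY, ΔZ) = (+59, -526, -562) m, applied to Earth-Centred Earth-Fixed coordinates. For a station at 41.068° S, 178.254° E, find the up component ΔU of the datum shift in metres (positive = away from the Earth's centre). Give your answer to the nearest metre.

ΔU = 313 m

The local up (radial) axis is (cos φ cos λ, cos φ sin λ, sin φ), giving ΔU = -44.461 − 12.083 + 369.208 = 312.66 m.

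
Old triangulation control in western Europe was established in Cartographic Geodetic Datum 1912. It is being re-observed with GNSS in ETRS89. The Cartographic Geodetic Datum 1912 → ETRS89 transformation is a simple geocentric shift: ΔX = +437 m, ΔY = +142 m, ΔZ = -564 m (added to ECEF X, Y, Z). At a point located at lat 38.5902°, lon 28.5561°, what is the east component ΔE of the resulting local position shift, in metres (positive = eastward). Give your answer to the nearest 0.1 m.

At φ = 38.5902°, λ = 28.5561°: sin φ = 0.623746, cos φ = 0.781627, sin λ = 0.478019, cos λ = 0.878349.
ΔE = −sin λ·ΔX + cos λ·ΔY = −(0.478019)·(437) + (0.878349)·(142) = -84.17 m.

ΔE = -84.2 m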